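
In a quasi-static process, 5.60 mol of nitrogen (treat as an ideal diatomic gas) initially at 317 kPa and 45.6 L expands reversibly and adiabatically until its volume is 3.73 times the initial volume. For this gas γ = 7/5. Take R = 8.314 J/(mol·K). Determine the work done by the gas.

T₁ = P₁V₁/(nR) = 317×45.6/(5.60×8.314) = 310 K.
Adiabatic: TV^(γ−1) = const ⇒ T₂ = 310×(0.268)^0.400 = 183 K; PV^γ = const ⇒ P₂ = 50.2 kPa.
ΔU = nCvΔT = 5.60×20.8×(183−310) = -14800 J.
Q = 0 for an adiabatic process, so W = −ΔU = 14800 J.

14800 J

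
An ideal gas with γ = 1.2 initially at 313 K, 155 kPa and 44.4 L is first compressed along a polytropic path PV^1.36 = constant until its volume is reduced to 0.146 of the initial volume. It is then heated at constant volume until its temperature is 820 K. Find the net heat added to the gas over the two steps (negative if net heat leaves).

36600 J

n = P₁V₁/(RT₁) = 155×44.4/(8.314×313) = 2.64 mol.
Step 1 — Polytropic n=1.36: T₂ = T₁(V₁/V₂)^(n−1) = 313×(6.85)^0.36 = 626 K; P₂ = P₁(V₁/V₂)^n = 2120 kPa.
W = (P₁V₁−P₂V₂)/(n−1) = (155×44.4−2120×6.48)/0.36 = -19100 J.
ΔU = nCvΔT = 2.64×41.6×(626−313) = 34400 J.
Q = ΔU + W = 15300 J.
State after step 1: P = 2120 kPa, V = 6.48 L, T = 626 K.
Step 2 — Isochoric: V stays 6.48 L; P/T = const ⇒ T₂ = 820 K, P₂ = 2780 kPa.
W = 0 (no volume change).
ΔU = nCvΔT = 2.64×41.6×(820−626) = 21400 J.
Q = ΔU = 21400 J.
Net over both steps: W = -19100 J, Q = 36600 J, ΔU = 55700 J.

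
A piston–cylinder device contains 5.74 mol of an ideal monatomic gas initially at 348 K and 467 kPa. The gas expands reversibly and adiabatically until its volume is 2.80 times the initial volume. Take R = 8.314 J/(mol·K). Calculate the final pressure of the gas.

84.0 kPa

V₁ = nRT₁/P₁ = 5.74×8.314×348/467 = 35.6 L.
Adiabatic: TV^(γ−1) = const ⇒ T₂ = 348×(0.357)^0.667 = 175 K; PV^γ = const ⇒ P₂ = 84.0 kPa.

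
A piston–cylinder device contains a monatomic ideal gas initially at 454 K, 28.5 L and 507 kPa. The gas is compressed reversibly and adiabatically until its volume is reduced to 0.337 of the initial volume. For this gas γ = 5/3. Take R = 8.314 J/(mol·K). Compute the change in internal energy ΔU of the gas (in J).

n = P₁V₁/(RT₁) = 507×28.5/(8.314×454) = 3.83 mol.
Adiabatic: TV^(γ−1) = const ⇒ T₂ = 454×(2.97)^0.667 = 937 K; PV^γ = const ⇒ P₂ = 3110 kPa.
For an ideal gas ΔU = nCvΔT with Cv = (3/2)R = 12.5 J/(mol·K).
ΔU = 3.83×12.5×(937−454) = 23100 J.

23100 J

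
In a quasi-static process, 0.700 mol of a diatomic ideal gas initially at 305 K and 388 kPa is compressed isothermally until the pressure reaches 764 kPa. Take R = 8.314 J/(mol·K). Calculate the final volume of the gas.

2.32 L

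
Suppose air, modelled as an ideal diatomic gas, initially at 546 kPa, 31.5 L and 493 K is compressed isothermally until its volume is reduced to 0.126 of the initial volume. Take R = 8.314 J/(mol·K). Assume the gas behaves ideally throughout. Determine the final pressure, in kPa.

Isothermal: T stays 493 K; PV = const ⇒ V₂ = 3.97 L, P₂ = 4330 kPa.

4330 kPa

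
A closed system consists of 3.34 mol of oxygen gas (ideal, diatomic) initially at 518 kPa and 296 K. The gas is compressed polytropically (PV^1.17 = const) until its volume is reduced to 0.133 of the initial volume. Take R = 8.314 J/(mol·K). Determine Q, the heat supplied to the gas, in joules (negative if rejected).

V₁ = nRT₁/P₁ = 3.34×8.314×296/518 = 15.9 L.
Polytropic n=1.17: T₂ = T₁(V₁/V₂)^(n−1) = 296×(7.52)^0.17 = 417 K; P₂ = P₁(V₁/V₂)^n = 5490 kPa.
W = (P₁V₁−P₂V₂)/(n−1) = (518×15.9−5490×2.11)/0.17 = -19800 J.
ΔU = nCvΔT = 3.34×20.8×(417−296) = 8410 J.
Q = ΔU + W = -11400 J.

-11400 J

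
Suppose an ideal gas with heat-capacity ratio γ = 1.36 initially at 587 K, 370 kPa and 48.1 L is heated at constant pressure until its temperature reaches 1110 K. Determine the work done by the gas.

n = P₁V₁/(RT₁) = 370×48.1/(8.314×587) = 3.65 mol.
Isobaric: P stays 370 kPa; V/T = const ⇒ T₂ = 1110 K, V₂ = 91.0 L.
W = PΔV = 370×(91.0−48.1) kPa·L = 15900 J.

15900 J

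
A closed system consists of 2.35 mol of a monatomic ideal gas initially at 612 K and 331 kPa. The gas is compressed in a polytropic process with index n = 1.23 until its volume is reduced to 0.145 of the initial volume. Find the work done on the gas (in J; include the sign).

29100 J

V₁ = nRT₁/P₁ = 2.35×8.314×612/331 = 36.1 L.
Polytropic n=1.23: T₂ = T₁(V₁/V₂)^(n−1) = 612×(6.90)^0.23 = 954 K; P₂ = P₁(V₁/V₂)^n = 3560 kPa.
W = (P₁V₁−P₂V₂)/(n−1) = (331×36.1−3560×5.24)/0.23 = -29100 J.
Work done on the gas = −W_by = 29100 J.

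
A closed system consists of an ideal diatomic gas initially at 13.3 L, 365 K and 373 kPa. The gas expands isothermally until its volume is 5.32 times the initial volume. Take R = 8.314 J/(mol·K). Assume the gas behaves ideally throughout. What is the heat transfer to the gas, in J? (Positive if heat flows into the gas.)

8290 J

n = P₁V₁/(RT₁) = 373×13.3/(8.314×365) = 1.63 mol.
Isothermal: T stays 365 K; PV = const ⇒ V₂ = 70.8 L, P₂ = 70.1 kPa.
ΔU = 0 (ideal gas, T constant).
W = nRT ln(V₂/V₁) = 1.63×8.314×365×ln(5.32) = 8290 J.
Q = ΔU + W = 8290 J.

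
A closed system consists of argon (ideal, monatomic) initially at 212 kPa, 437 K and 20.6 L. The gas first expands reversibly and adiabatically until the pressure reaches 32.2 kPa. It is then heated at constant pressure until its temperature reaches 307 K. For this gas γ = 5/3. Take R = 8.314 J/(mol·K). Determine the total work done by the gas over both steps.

4480 J

n = P₁V₁/(RT₁) = 212×20.6/(8.314×437) = 1.20 mol.
Step 1 — Adiabatic: T₂/T₁ = (P₂/P₁)^((γ−1)/γ) ⇒ T₂ = 437×(0.152)^0.400 = 206 K; V₂ = 63.8 L.
ΔU = nCvΔT = 1.20×12.5×(206−437) = -3470 J.
Q = 0 for an adiabatic process, so W = −ΔU = 3470 J.
State after step 1: P = 32.2 kPa, V = 63.8 L, T = 206 K.
Step 2 — Isobaric: P stays 32.2 kPa; V/T = const ⇒ T₂ = 307 K, V₂ = 95.3 L.
W = PΔV = 32.2×(95.3−63.8) kPa·L = 1010 J.
ΔU = nCvΔT = 1.20×12.5×(307−206) = 1520 J.
Q = ΔU + W = nCpΔT = 2530 J.
Net over both steps: W = 4480 J, Q = 2530 J, ΔU = -1950 J.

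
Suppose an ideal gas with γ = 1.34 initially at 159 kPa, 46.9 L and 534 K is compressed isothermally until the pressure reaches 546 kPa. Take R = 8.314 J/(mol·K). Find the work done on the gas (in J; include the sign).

9200 J

n = P₁V₁/(RT₁) = 159×46.9/(8.314×534) = 1.68 mol.
Isothermal: T stays 534 K; PV = const ⇒ V₂ = 13.7 L, P₂ = 546 kPa.
W = nRT ln(V₂/V₁) = 1.68×8.314×534×ln(0.291) = -9200 J.
Work done on the gas = −W_by = 9200 J.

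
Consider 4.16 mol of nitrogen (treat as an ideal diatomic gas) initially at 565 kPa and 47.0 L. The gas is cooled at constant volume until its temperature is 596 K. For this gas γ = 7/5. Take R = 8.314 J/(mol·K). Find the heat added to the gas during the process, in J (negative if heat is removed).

T₁ = P₁V₁/(nR) = 565×47.0/(4.16×8.314) = 768 K.
Isochoric: V stays 47.0 L; P/T = const ⇒ T₂ = 596 K, P₂ = 439 kPa.
W = 0 (no volume change).
ΔU = nCvΔT = 4.16×20.8×(596−768) = -14900 J.
Q = ΔU = -14900 J.

-14900 J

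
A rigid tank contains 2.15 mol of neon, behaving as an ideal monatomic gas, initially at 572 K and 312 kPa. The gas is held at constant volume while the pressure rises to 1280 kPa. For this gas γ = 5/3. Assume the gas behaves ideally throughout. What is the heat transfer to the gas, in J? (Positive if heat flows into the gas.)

V₁ = nRT₁/P₁ = 2.15×8.314×572/312 = 32.8 L.
Isochoric: V stays 32.8 L; P/T = const ⇒ T₂ = 2350 K, P₂ = 1280 kPa.
W = 0 (no volume change).
ΔU = nCvΔT = 2.15×12.5×(2350−572) = 47600 J.
Q = ΔU = 47600 J.

47600 J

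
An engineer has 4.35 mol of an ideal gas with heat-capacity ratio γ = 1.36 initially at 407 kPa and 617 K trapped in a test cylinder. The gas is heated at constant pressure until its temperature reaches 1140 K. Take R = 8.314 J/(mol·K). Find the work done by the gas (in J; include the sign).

V₁ = nRT₁/P₁ = 4.35×8.314×617/407 = 54.8 L.
Isobaric: P stays 407 kPa; V/T = const ⇒ T₂ = 1140 K, V₂ = 101 L.
W = PΔV = 407×(101−54.8) kPa·L = 18900 J.

18900 J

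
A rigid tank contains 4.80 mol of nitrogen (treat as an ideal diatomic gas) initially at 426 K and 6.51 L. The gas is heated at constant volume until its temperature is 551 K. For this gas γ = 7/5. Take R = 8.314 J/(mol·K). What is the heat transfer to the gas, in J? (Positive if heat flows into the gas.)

P₁ = nRT₁/V₁ = 4.80×8.314×426/6.51 = 2610 kPa.
Isochoric: V stays 6.51 L; P/T = const ⇒ T₂ = 551 K, P₂ = 3380 kPa.
W = 0 (no volume change).
ΔU = nCvΔT = 4.80×20.8×(551−426) = 12500 J.
Q = ΔU = 12500 J.

12500 J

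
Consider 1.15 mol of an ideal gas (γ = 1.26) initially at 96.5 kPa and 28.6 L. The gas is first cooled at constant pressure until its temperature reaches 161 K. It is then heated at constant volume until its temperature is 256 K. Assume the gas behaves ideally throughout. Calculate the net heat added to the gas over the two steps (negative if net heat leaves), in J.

-2420 J

T₁ = P₁V₁/(nR) = 96.5×28.6/(1.15×8.314) = 289 K.
Step 1 — Isobaric: P stays 96.5 kPa; V/T = const ⇒ T₂ = 161 K, V₂ = 16.0 L.
W = PΔV = 96.5×(16.0−28.6) kPa·L = -1220 J.
ΔU = nCvΔT = 1.15×32.0×(161−289) = -4690 J.
Q = ΔU + W = nCpΔT = -5920 J.
State after step 1: P = 96.5 kPa, V = 16.0 L, T = 161 K.
Step 2 — Isochoric: V stays 16.0 L; P/T = const ⇒ T₂ = 256 K, P₂ = 153 kPa.
W = 0 (no volume change).
ΔU = nCvΔT = 1.15×32.0×(256−161) = 3490 J.
Q = ΔU = 3490 J.
Net over both steps: W = -1220 J, Q = -2420 J, ΔU = -1200 J.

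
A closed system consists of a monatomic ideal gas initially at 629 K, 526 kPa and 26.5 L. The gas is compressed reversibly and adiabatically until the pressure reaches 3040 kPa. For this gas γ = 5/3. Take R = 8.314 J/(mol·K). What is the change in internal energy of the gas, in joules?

21300 J

n = P₁V₁/(RT₁) = 526×26.5/(8.314×629) = 2.67 mol.
Adiabatic: T₂/T₁ = (P₂/P₁)^((γ−1)/γ) ⇒ T₂ = 629×(5.78)^0.400 = 1270 K; V₂ = 9.25 L.
For an ideal gas ΔU = nCvΔT with Cv = (3/2)R = 12.5 J/(mol·K).
ΔU = 2.67×12.5×(1270−629) = 21300 J.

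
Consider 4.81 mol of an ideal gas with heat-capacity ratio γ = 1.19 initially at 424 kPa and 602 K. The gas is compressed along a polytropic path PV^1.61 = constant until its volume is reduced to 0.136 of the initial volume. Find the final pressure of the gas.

V₁ = nRT₁/P₁ = 4.81×8.314×602/424 = 56.8 L.
Polytropic n=1.61: T₂ = T₁(V₁/V₂)^(n−1) = 602×(7.35)^0.61 = 2030 K; P₂ = P₁(V₁/V₂)^n = 10500 kPa.

10500 kPa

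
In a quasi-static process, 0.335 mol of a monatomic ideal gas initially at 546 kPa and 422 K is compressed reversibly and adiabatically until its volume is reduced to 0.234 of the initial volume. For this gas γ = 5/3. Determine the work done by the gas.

V₁ = nRT₁/P₁ = 0.335×8.314×422/546 = 2.15 L.
Adiabatic: TV^(γ−1) = const ⇒ T₂ = 422×(4.27)^0.667 = 1110 K; PV^γ = const ⇒ P₂ = 6140 kPa.
ΔU = nCvΔT = 0.335×12.5×(1110−422) = 2880 J.
Q = 0 for an adiabatic process, so W = −ΔU = -2880 J.

-2880 J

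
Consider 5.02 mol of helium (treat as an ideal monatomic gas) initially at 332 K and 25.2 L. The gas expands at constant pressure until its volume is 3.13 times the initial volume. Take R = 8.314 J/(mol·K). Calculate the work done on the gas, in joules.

P₁ = nRT₁/V₁ = 5.02×8.314×332/25.2 = 550 kPa.
Isobaric: P stays 550 kPa; V/T = const ⇒ T₂ = 1040 K, V₂ = 78.9 L.
W = PΔV = 550×(78.9−25.2) kPa·L = 29500 J.
Work done on the gas = −W_by = -29500 J.

-29500 J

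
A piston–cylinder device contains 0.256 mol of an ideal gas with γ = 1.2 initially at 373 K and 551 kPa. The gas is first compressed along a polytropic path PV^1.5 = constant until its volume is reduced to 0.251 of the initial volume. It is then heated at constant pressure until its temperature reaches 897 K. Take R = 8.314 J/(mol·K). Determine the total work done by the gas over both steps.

-1260 J

V₁ = nRT₁/P₁ = 0.256×8.314×373/551 = 1.44 L.
Step 1 — Polytropic n=1.5: T₂ = T₁(V₁/V₂)^(n−1) = 373×(3.98)^0.50 = 745 K; P₂ = P₁(V₁/V₂)^n = 4380 kPa.
W = (P₁V₁−P₂V₂)/(n−1) = (551×1.44−4380×0.362)/0.50 = -1580 J.
ΔU = nCvΔT = 0.256×41.6×(745−373) = 3950 J.
Q = ΔU + W = 2370 J.
State after step 1: P = 4380 kPa, V = 0.362 L, T = 745 K.
Step 2 — Isobaric: P stays 4380 kPa; V/T = const ⇒ T₂ = 897 K, V₂ = 0.436 L.
W = PΔV = 4380×(0.436−0.362) kPa·L = 325 J.
ΔU = nCvΔT = 0.256×41.6×(897−745) = 1620 J.
Q = ΔU + W = nCpΔT = 1950 J.
Net over both steps: W = -1260 J, Q = 4320 J, ΔU = 5580 J.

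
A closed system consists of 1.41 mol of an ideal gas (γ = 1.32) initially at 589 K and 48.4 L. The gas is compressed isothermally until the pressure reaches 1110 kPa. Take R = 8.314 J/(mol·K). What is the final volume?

6.22 L

P₁ = nRT₁/V₁ = 1.41×8.314×589/48.4 = 143 kPa.
Isothermal: T stays 589 K; PV = const ⇒ V₂ = 6.22 L, P₂ = 1110 kPa.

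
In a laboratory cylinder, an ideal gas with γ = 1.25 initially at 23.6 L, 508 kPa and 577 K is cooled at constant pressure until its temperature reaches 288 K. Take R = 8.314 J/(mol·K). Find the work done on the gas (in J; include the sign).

n = P₁V₁/(RT₁) = 508×23.6/(8.314×577) = 2.50 mol.
Isobaric: P stays 508 kPa; V/T = const ⇒ T₂ = 288 K, V₂ = 11.8 L.
W = PΔV = 508×(11.8−23.6) kPa·L = -6000 J.
Work done on the gas = −W_by = 6000 J.

6000 J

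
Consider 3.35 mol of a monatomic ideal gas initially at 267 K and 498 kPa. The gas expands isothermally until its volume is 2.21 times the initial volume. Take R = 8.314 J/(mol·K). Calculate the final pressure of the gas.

V₁ = nRT₁/P₁ = 3.35×8.314×267/498 = 14.9 L.
Isothermal: T stays 267 K; PV = const ⇒ V₂ = 33.0 L, P₂ = 225 kPa.

225 kPa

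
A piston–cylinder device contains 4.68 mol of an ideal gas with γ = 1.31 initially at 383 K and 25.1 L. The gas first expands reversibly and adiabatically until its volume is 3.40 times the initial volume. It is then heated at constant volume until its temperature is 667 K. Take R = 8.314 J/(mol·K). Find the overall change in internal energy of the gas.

P₁ = nRT₁/V₁ = 4.68×8.314×383/25.1 = 594 kPa.
Step 1 — Adiabatic: TV^(γ−1) = const ⇒ T₂ = 383×(0.294)^0.310 = 262 K; PV^γ = const ⇒ P₂ = 119 kPa.
ΔU = nCvΔT = 4.68×26.8×(262−383) = -15200 J.
Q = 0 for an adiabatic process, so W = −ΔU = 15200 J.
State after step 1: P = 119 kPa, V = 85.3 L, T = 262 K.
Step 2 — Isochoric: V stays 85.3 L; P/T = const ⇒ T₂ = 667 K, P₂ = 304 kPa.
W = 0 (no volume change).
ΔU = nCvΔT = 4.68×26.8×(667−262) = 50800 J.
Q = ΔU = 50800 J.
Net over both steps: W = 15200 J, Q = 50800 J, ΔU = 35600 J.

35600 J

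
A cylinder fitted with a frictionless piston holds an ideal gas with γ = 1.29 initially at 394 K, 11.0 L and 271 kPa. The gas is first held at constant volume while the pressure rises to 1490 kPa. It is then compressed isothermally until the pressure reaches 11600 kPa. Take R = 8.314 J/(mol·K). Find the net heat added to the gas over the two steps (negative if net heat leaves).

n = P₁V₁/(RT₁) = 271×11.0/(8.314×394) = 0.910 mol.
Step 1 — Isochoric: V stays 11.0 L; P/T = const ⇒ T₂ = 2170 K, P₂ = 1490 kPa.
W = 0 (no volume change).
ΔU = nCvΔT = 0.910×28.7×(2170−394) = 46200 J.
Q = ΔU = 46200 J.
State after step 1: P = 1490 kPa, V = 11.0 L, T = 2170 K.
Step 2 — Isothermal: T stays 2170 K; PV = const ⇒ V₂ = 1.41 L, P₂ = 11600 kPa.
ΔU = 0 (ideal gas, T constant).
W = nRT ln(V₂/V₁) = 0.910×8.314×2170×ln(0.128) = -33600 J.
Q = ΔU + W = -33600 J.
Net over both steps: W = -33600 J, Q = 12600 J, ΔU = 46200 J.

12600 J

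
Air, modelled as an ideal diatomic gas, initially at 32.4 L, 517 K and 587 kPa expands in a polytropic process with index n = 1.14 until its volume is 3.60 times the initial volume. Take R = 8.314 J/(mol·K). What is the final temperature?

432 K

Polytropic n=1.14: T₂ = T₁(V₁/V₂)^(n−1) = 517×(0.278)^0.14 = 432 K; P₂ = P₁(V₁/V₂)^n = 136 kPa.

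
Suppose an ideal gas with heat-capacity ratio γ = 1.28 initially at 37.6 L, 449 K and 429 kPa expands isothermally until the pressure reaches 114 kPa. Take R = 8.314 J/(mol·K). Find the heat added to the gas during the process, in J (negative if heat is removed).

21400 J

n = P₁V₁/(RT₁) = 429×37.6/(8.314×449) = 4.32 mol.
Isothermal: T stays 449 K; PV = const ⇒ V₂ = 141 L, P₂ = 114 kPa.
ΔU = 0 (ideal gas, T constant).
W = nRT ln(V₂/V₁) = 4.32×8.314×449×ln(3.76) = 21400 J.
Q = ΔU + W = 21400 J.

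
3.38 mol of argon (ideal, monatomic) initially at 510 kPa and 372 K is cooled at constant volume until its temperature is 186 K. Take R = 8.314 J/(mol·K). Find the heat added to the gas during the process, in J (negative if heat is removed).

-7840 J

V₁ = nRT₁/P₁ = 3.38×8.314×372/510 = 20.5 L.
Isochoric: V stays 20.5 L; P/T = const ⇒ T₂ = 186 K, P₂ = 255 kPa.
W = 0 (no volume change).
ΔU = nCvΔT = 3.38×12.5×(186−372) = -7840 J.
Q = ΔU = -7840 J.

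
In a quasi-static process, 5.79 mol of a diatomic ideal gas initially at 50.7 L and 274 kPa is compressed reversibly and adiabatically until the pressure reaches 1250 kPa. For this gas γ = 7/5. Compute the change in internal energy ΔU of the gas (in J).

18900 J

T₁ = P₁V₁/(nR) = 274×50.7/(5.79×8.314) = 289 K.
Adiabatic: T₂/T₁ = (P₂/P₁)^((γ−1)/γ) ⇒ T₂ = 289×(4.56)^0.286 = 445 K; V₂ = 17.1 L.
For an ideal gas ΔU = nCvΔT with Cv = (5/2)R = 20.8 J/(mol·K).
ΔU = 5.79×20.8×(445−289) = 18900 J.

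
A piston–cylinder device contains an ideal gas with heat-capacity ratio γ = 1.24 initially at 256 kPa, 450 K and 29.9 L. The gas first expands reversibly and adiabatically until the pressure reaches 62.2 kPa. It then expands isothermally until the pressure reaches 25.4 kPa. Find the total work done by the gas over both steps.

n = P₁V₁/(RT₁) = 256×29.9/(8.314×450) = 2.05 mol.
Step 1 — Adiabatic: T₂/T₁ = (P₂/P₁)^((γ−1)/γ) ⇒ T₂ = 450×(0.243)^0.194 = 342 K; V₂ = 93.6 L.
ΔU = nCvΔT = 2.05×34.6×(342−450) = -7640 J.
Q = 0 for an adiabatic process, so W = −ΔU = 7640 J.
State after step 1: P = 62.2 kPa, V = 93.6 L, T = 342 K.
Step 2 — Isothermal: T stays 342 K; PV = const ⇒ V₂ = 229 L, P₂ = 25.4 kPa.
ΔU = 0 (ideal gas, T constant).
W = nRT ln(V₂/V₁) = 2.05×8.314×342×ln(2.45) = 5210 J.
Q = ΔU + W = 5210 J.
Net over both steps: W = 12900 J, Q = 5210 J, ΔU = -7640 J.

12900 J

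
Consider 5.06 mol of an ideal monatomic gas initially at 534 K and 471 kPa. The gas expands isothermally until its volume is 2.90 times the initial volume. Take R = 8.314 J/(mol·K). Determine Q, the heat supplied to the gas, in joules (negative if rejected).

23900 J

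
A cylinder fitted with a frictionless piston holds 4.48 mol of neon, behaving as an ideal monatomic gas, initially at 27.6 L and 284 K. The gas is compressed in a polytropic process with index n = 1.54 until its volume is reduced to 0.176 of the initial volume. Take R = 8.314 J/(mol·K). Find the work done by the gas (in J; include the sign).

P₁ = nRT₁/V₁ = 4.48×8.314×284/27.6 = 383 kPa.
Polytropic n=1.54: T₂ = T₁(V₁/V₂)^(n−1) = 284×(5.68)^0.54 = 726 K; P₂ = P₁(V₁/V₂)^n = 5560 kPa.
W = (P₁V₁−P₂V₂)/(n−1) = (383×27.6−5560×4.86)/0.54 = -30500 J.

-30500 J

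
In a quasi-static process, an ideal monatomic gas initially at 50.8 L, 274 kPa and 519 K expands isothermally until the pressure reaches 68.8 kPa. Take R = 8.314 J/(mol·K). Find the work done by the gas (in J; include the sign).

19200 J

n = P₁V₁/(RT₁) = 274×50.8/(8.314×519) = 3.23 mol.
Isothermal: T stays 519 K; PV = const ⇒ V₂ = 202 L, P₂ = 68.8 kPa.
W = nRT ln(V₂/V₁) = 3.23×8.314×519×ln(3.98) = 19200 J.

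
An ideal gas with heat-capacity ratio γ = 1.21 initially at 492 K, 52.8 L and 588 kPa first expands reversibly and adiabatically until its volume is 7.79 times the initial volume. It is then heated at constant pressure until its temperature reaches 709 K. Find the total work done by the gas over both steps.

n = P₁V₁/(RT₁) = 588×52.8/(8.314×492) = 7.59 mol.
Step 1 — Adiabatic: TV^(γ−1) = const ⇒ T₂ = 492×(0.128)^0.210 = 320 K; PV^γ = const ⇒ P₂ = 49.0 kPa.
ΔU = nCvΔT = 7.59×39.6×(320−492) = -51800 J.
Q = 0 for an adiabatic process, so W = −ΔU = 51800 J.
State after step 1: P = 49.0 kPa, V = 411 L, T = 320 K.
Step 2 — Isobaric: P stays 49.0 kPa; V/T = const ⇒ T₂ = 709 K, V₂ = 912 L.
W = PΔV = 49.0×(912−411) kPa·L = 24600 J.
ΔU = nCvΔT = 7.59×39.6×(709−320) = 117000 J.
Q = ΔU + W = nCpΔT = 142000 J.
Net over both steps: W = 76300 J, Q = 142000 J, ΔU = 65200 J.

76300 J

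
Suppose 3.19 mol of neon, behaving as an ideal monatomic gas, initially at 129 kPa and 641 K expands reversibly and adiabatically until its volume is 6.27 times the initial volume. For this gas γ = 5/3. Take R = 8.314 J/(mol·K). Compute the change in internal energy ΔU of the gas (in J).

V₁ = nRT₁/P₁ = 3.19×8.314×641/129 = 132 L.
Adiabatic: TV^(γ−1) = const ⇒ T₂ = 641×(0.159)^0.667 = 189 K; PV^γ = const ⇒ P₂ = 6.05 kPa.
For an ideal gas ΔU = nCvΔT with Cv = (3/2)R = 12.5 J/(mol·K).
ΔU = 3.19×12.5×(189−641) = -18000 J.

-18000 J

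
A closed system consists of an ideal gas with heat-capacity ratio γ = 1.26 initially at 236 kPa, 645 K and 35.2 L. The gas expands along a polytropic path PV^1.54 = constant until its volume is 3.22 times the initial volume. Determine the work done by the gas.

n = P₁V₁/(RT₁) = 236×35.2/(8.314×645) = 1.55 mol.
Polytropic n=1.54: T₂ = T₁(V₁/V₂)^(n−1) = 645×(0.311)^0.54 = 343 K; P₂ = P₁(V₁/V₂)^n = 39.0 kPa.
W = (P₁V₁−P₂V₂)/(n−1) = (236×35.2−39.0×113)/0.54 = 7200 J.

7200 J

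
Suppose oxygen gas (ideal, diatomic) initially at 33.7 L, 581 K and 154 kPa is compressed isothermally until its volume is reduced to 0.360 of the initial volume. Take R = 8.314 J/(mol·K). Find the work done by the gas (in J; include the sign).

n = P₁V₁/(RT₁) = 154×33.7/(8.314×581) = 1.07 mol.
Isothermal: T stays 581 K; PV = const ⇒ V₂ = 12.1 L, P₂ = 428 kPa.
W = nRT ln(V₂/V₁) = 1.07×8.314×581×ln(0.360) = -5300 J.

-5300 J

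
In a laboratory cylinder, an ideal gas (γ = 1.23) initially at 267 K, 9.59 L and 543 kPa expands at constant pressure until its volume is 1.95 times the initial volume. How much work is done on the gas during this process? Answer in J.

n = P₁V₁/(RT₁) = 543×9.59/(8.314×267) = 2.35 mol.
Isobaric: P stays 543 kPa; V/T = const ⇒ T₂ = 521 K, V₂ = 18.7 L.
W = PΔV = 543×(18.7−9.59) kPa·L = 4950 J.
Work done on the gas = −W_by = -4950 J.

-4950 J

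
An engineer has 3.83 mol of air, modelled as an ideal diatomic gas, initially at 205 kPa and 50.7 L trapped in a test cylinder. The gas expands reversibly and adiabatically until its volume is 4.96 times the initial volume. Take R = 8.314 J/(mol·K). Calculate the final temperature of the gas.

172 K

T₁ = P₁V₁/(nR) = 205×50.7/(3.83×8.314) = 326 K.
Adiabatic: TV^(γ−1) = const ⇒ T₂ = 326×(0.202)^0.400 = 172 K; PV^γ = const ⇒ P₂ = 21.8 kPa.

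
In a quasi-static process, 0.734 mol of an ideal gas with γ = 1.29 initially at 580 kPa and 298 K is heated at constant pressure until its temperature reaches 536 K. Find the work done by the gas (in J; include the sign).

V₁ = nRT₁/P₁ = 0.734×8.314×298/580 = 3.14 L.
Isobaric: P stays 580 kPa; V/T = const ⇒ T₂ = 536 K, V₂ = 5.64 L.
W = PΔV = 580×(5.64−3.14) kPa·L = 1450 J.

1450 J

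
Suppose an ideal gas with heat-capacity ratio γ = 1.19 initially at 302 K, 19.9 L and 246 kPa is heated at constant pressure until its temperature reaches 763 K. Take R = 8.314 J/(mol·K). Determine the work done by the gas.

7470 J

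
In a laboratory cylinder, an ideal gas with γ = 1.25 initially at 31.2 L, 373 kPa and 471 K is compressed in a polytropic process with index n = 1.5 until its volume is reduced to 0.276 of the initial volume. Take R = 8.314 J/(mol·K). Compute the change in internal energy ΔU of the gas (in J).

n = P₁V₁/(RT₁) = 373×31.2/(8.314×471) = 2.97 mol.
Polytropic n=1.5: T₂ = T₁(V₁/V₂)^(n−1) = 471×(3.62)^0.50 = 897 K; P₂ = P₁(V₁/V₂)^n = 2570 kPa.
For an ideal gas ΔU = nCvΔT with Cv = R/(γ−1) = 33.3 J/(mol·K).
ΔU = 2.97×33.3×(897−471) = 42100 J.

42100 J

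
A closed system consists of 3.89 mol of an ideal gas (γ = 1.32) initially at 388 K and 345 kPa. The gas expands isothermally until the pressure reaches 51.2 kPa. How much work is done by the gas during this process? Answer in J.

23900 J

V₁ = nRT₁/P₁ = 3.89×8.314×388/345 = 36.4 L.
Isothermal: T stays 388 K; PV = const ⇒ V₂ = 245 L, P₂ = 51.2 kPa.
W = nRT ln(V₂/V₁) = 3.89×8.314×388×ln(6.74) = 23900 J.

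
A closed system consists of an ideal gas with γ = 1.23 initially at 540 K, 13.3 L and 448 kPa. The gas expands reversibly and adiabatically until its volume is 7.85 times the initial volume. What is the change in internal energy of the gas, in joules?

n = P₁V₁/(RT₁) = 448×13.3/(8.314×540) = 1.33 mol.
Adiabatic: TV^(γ−1) = const ⇒ T₂ = 540×(0.127)^0.230 = 336 K; PV^γ = const ⇒ P₂ = 35.5 kPa.
For an ideal gas ΔU = nCvΔT with Cv = R/(γ−1) = 36.1 J/(mol·K).
ΔU = 1.33×36.1×(336−540) = -9780 J.

-9780 J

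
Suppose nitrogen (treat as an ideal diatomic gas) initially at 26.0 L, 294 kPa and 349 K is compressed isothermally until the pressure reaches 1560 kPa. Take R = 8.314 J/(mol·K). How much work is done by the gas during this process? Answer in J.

n = P₁V₁/(RT₁) = 294×26.0/(8.314×349) = 2.63 mol.
Isothermal: T stays 349 K; PV = const ⇒ V₂ = 4.90 L, P₂ = 1560 kPa.
W = nRT ln(V₂/V₁) = 2.63×8.314×349×ln(0.188) = -12800 J.

-12800 J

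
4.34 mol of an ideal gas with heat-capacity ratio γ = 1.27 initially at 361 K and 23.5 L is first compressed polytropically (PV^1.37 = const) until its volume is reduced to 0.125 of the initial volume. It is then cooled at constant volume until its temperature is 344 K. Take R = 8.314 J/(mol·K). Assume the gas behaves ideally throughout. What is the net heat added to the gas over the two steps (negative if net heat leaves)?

-43100 J

P₁ = nRT₁/V₁ = 4.34×8.314×361/23.5 = 554 kPa.
Step 1 — Polytropic n=1.37: T₂ = T₁(V₁/V₂)^(n−1) = 361×(8.00)^0.37 = 779 K; P₂ = P₁(V₁/V₂)^n = 9570 kPa.
W = (P₁V₁−P₂V₂)/(n−1) = (554×23.5−9570×2.94)/0.37 = -40800 J.
ΔU = nCvΔT = 4.34×30.8×(779−361) = 55900 J.
Q = ΔU + W = 15100 J.
State after step 1: P = 9570 kPa, V = 2.94 L, T = 779 K.
Step 2 — Isochoric: V stays 2.94 L; P/T = const ⇒ T₂ = 344 K, P₂ = 4230 kPa.
W = 0 (no volume change).
ΔU = nCvΔT = 4.34×30.8×(344−779) = -58200 J.
Q = ΔU = -58200 J.
Net over both steps: W = -40800 J, Q = -43100 J, ΔU = -2270 J.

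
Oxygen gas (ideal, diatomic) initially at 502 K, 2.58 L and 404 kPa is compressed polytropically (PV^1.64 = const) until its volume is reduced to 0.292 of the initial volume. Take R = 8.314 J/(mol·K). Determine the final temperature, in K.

Polytropic n=1.64: T₂ = T₁(V₁/V₂)^(n−1) = 502×(3.42)^0.64 = 1100 K; P₂ = P₁(V₁/V₂)^n = 3040 kPa.

1100 K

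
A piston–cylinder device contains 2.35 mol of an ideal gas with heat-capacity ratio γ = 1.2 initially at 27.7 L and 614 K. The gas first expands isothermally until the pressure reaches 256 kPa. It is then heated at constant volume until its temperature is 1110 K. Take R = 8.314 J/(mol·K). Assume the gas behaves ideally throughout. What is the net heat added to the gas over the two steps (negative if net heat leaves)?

P₁ = nRT₁/V₁ = 2.35×8.314×614/27.7 = 433 kPa.
Step 1 — Isothermal: T stays 614 K; PV = const ⇒ V₂ = 46.9 L, P₂ = 256 kPa.
ΔU = 0 (ideal gas, T constant).
W = nRT ln(V₂/V₁) = 2.35×8.314×614×ln(1.69) = 6310 J.
Q = ΔU + W = 6310 J.
State after step 1: P = 256 kPa, V = 46.9 L, T = 614 K.
Step 2 — Isochoric: V stays 46.9 L; P/T = const ⇒ T₂ = 1110 K, P₂ = 463 kPa.
W = 0 (no volume change).
ΔU = nCvΔT = 2.35×41.6×(1110−614) = 48500 J.
Q = ΔU = 48500 J.
Net over both steps: W = 6310 J, Q = 54800 J, ΔU = 48500 J.

54800 J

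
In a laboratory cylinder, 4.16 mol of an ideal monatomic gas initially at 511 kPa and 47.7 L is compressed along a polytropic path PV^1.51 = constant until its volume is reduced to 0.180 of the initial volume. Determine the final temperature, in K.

1690 K

T₁ = P₁V₁/(nR) = 511×47.7/(4.16×8.314) = 705 K.
Polytropic n=1.51: T₂ = T₁(V₁/V₂)^(n−1) = 705×(5.56)^0.51 = 1690 K; P₂ = P₁(V₁/V₂)^n = 6810 kPa.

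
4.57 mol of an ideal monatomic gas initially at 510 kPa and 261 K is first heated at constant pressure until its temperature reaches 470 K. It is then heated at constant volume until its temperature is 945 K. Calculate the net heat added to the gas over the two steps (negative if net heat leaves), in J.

V₁ = nRT₁/P₁ = 4.57×8.314×261/510 = 19.4 L.
Step 1 — Isobaric: P stays 510 kPa; V/T = const ⇒ T₂ = 470 K, V₂ = 35.0 L.
W = PΔV = 510×(35.0−19.4) kPa·L = 7940 J.
ΔU = nCvΔT = 4.57×12.5×(470−261) = 11900 J.
Q = ΔU + W = nCpΔT = 19900 J.
State after step 1: P = 510 kPa, V = 35.0 L, T = 470 K.
Step 2 — Isochoric: V stays 35.0 L; P/T = const ⇒ T₂ = 945 K, P₂ = 1030 kPa.
W = 0 (no volume change).
ΔU = nCvΔT = 4.57×12.5×(945−470) = 27100 J.
Q = ΔU = 27100 J.
Net over both steps: W = 7940 J, Q = 46900 J, ΔU = 39000 J.

46900 J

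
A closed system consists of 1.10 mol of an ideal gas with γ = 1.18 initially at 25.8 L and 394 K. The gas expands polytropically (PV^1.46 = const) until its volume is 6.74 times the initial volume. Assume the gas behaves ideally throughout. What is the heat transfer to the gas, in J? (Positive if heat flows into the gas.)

-7120 J

P₁ = nRT₁/V₁ = 1.10×8.314×394/25.8 = 140 kPa.
Polytropic n=1.46: T₂ = T₁(V₁/V₂)^(n−1) = 394×(0.148)^0.46 = 164 K; P₂ = P₁(V₁/V₂)^n = 8.61 kPa.
W = (P₁V₁−P₂V₂)/(n−1) = (140×25.8−8.61×174)/0.46 = 4580 J.
ΔU = nCvΔT = 1.10×46.2×(164−394) = -11700 J.
Q = ΔU + W = -7120 J.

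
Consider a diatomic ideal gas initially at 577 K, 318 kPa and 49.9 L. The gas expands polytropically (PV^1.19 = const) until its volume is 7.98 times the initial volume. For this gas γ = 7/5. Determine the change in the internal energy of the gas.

n = P₁V₁/(RT₁) = 318×49.9/(8.314×577) = 3.31 mol.
Polytropic n=1.19: T₂ = T₁(V₁/V₂)^(n−1) = 577×(0.125)^0.19 = 389 K; P₂ = P₁(V₁/V₂)^n = 26.9 kPa.
For an ideal gas ΔU = nCvΔT with Cv = (5/2)R = 20.8 J/(mol·K).
ΔU = 3.31×20.8×(389−577) = -12900 J.

-12900 J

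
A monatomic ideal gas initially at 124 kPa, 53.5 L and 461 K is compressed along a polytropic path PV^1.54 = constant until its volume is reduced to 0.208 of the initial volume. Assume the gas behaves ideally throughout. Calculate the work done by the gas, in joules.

-16400 J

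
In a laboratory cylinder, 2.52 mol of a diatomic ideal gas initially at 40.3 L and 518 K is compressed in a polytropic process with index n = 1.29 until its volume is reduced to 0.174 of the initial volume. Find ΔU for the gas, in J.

P₁ = nRT₁/V₁ = 2.52×8.314×518/40.3 = 269 kPa.
Polytropic n=1.29: T₂ = T₁(V₁/V₂)^(n−1) = 518×(5.75)^0.29 = 860 K; P₂ = P₁(V₁/V₂)^n = 2570 kPa.
For an ideal gas ΔU = nCvΔT with Cv = (5/2)R = 20.8 J/(mol·K).
ΔU = 2.52×20.8×(860−518) = 17900 J.

17900 J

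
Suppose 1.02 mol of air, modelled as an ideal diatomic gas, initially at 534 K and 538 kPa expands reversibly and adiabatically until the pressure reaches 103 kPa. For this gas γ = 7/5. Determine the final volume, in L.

27.4 L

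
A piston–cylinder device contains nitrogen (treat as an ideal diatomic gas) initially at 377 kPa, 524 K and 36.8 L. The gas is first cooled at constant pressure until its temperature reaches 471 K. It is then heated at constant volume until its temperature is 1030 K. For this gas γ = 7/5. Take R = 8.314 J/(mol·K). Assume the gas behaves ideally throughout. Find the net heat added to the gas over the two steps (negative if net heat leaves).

32100 J

n = P₁V₁/(RT₁) = 377×36.8/(8.314×524) = 3.18 mol.
Step 1 — Isobaric: P stays 377 kPa; V/T = const ⇒ T₂ = 471 K, V₂ = 33.1 L.
W = PΔV = 377×(33.1−36.8) kPa·L = -1400 J.
ΔU = nCvΔT = 3.18×20.8×(471−524) = -3510 J.
Q = ΔU + W = nCpΔT = -4910 J.
State after step 1: P = 377 kPa, V = 33.1 L, T = 471 K.
Step 2 — Isochoric: V stays 33.1 L; P/T = const ⇒ T₂ = 1030 K, P₂ = 824 kPa.
W = 0 (no volume change).
ΔU = nCvΔT = 3.18×20.8×(1030−471) = 37000 J.
Q = ΔU = 37000 J.
Net over both steps: W = -1400 J, Q = 32100 J, ΔU = 33500 J.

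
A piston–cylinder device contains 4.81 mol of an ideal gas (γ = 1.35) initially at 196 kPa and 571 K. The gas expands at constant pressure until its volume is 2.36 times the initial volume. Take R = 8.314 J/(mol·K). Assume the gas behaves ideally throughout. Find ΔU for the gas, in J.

88700 J

V₁ = nRT₁/P₁ = 4.81×8.314×571/196 = 117 L.
Isobaric: P stays 196 kPa; V/T = const ⇒ T₂ = 1350 K, V₂ = 275 L.
For an ideal gas ΔU = nCvΔT with Cv = R/(γ−1) = 23.8 J/(mol·K).
ΔU = 4.81×23.8×(1350−571) = 88700 J.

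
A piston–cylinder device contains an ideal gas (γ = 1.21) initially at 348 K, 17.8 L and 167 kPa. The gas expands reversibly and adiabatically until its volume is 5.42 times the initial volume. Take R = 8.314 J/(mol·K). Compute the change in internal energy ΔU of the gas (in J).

n = P₁V₁/(RT₁) = 167×17.8/(8.314×348) = 1.03 mol.
Adiabatic: TV^(γ−1) = const ⇒ T₂ = 348×(0.185)^0.210 = 244 K; PV^γ = const ⇒ P₂ = 21.6 kPa.
For an ideal gas ΔU = nCvΔT with Cv = R/(γ−1) = 39.6 J/(mol·K).
ΔU = 1.03×39.6×(244−348) = -4230 J.

-4230 J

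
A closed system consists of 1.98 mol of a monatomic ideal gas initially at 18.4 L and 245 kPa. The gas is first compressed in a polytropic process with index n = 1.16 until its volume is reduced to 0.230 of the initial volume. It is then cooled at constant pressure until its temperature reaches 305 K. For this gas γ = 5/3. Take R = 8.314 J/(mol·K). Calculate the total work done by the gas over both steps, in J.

T₁ = P₁V₁/(nR) = 245×18.4/(1.98×8.314) = 274 K.
Step 1 — Polytropic n=1.16: T₂ = T₁(V₁/V₂)^(n−1) = 274×(4.35)^0.16 = 346 K; P₂ = P₁(V₁/V₂)^n = 1350 kPa.
W = (P₁V₁−P₂V₂)/(n−1) = (245×18.4−1350×4.23)/0.16 = -7470 J.
ΔU = nCvΔT = 1.98×12.5×(346−274) = 1790 J.
Q = ΔU + W = -5680 J.
State after step 1: P = 1350 kPa, V = 4.23 L, T = 346 K.
Step 2 — Isobaric: P stays 1350 kPa; V/T = const ⇒ T₂ = 305 K, V₂ = 3.73 L.
W = PΔV = 1350×(3.73−4.23) kPa·L = -682 J.
ΔU = nCvΔT = 1.98×12.5×(305−346) = -1020 J.
Q = ΔU + W = nCpΔT = -1710 J.
Net over both steps: W = -8150 J, Q = -7380 J, ΔU = 769 J.

-8150 J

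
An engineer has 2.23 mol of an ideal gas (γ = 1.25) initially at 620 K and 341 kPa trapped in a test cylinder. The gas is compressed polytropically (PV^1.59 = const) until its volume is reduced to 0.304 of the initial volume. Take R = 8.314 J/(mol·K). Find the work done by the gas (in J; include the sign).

-19900 J

V₁ = nRT₁/P₁ = 2.23×8.314×620/341 = 33.7 L.
Polytropic n=1.59: T₂ = T₁(V₁/V₂)^(n−1) = 620×(3.29)^0.59 = 1250 K; P₂ = P₁(V₁/V₂)^n = 2260 kPa.
W = (P₁V₁−P₂V₂)/(n−1) = (341×33.7−2260×10.2)/0.59 = -19900 J.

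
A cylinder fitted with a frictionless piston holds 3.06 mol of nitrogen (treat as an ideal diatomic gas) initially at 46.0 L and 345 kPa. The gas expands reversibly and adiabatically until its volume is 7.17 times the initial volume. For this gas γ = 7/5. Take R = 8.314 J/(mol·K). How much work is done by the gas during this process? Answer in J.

21600 J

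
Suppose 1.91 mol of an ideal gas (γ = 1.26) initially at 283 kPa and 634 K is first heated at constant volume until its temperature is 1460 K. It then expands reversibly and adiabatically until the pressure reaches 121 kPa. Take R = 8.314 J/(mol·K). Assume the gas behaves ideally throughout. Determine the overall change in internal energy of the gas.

24300 J

V₁ = nRT₁/P₁ = 1.91×8.314×634/283 = 35.6 L.
Step 1 — Isochoric: V stays 35.6 L; P/T = const ⇒ T₂ = 1460 K, P₂ = 652 kPa.
W = 0 (no volume change).
ΔU = nCvΔT = 1.91×32.0×(1460−634) = 50400 J.
Q = ΔU = 50400 J.
State after step 1: P = 652 kPa, V = 35.6 L, T = 1460 K.
Step 2 — Adiabatic: T₂/T₁ = (P₂/P₁)^((γ−1)/γ) ⇒ T₂ = 1460×(0.186)^0.206 = 1030 K; V₂ = 135 L.
ΔU = nCvΔT = 1.91×32.0×(1030−1460) = -26200 J.
Q = 0 for an adiabatic process, so W = −ΔU = 26200 J.
Net over both steps: W = 26200 J, Q = 50400 J, ΔU = 24300 J.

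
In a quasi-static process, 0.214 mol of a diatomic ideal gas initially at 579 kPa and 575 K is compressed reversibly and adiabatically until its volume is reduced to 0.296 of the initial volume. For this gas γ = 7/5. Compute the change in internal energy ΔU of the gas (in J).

V₁ = nRT₁/P₁ = 0.214×8.314×575/579 = 1.77 L.
Adiabatic: TV^(γ−1) = const ⇒ T₂ = 575×(3.38)^0.400 = 936 K; PV^γ = const ⇒ P₂ = 3180 kPa.
For an ideal gas ΔU = nCvΔT with Cv = (5/2)R = 20.8 J/(mol·K).
ΔU = 0.214×20.8×(936−575) = 1600 J.

1600 J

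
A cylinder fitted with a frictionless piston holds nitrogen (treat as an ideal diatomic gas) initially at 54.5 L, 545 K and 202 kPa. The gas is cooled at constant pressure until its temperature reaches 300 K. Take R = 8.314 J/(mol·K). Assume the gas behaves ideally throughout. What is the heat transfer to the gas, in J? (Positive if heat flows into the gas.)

n = P₁V₁/(RT₁) = 202×54.5/(8.314×545) = 2.43 mol.
Isobaric: P stays 202 kPa; V/T = const ⇒ T₂ = 300 K, V₂ = 30.0 L.
W = PΔV = 202×(30.0−54.5) kPa·L = -4950 J.
ΔU = nCvΔT = 2.43×20.8×(300−545) = -12400 J.
Q = ΔU + W = nCpΔT = -17300 J.

-17300 J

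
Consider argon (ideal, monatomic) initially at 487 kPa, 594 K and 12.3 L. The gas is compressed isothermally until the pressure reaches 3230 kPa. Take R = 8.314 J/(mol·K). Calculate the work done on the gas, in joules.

n = P₁V₁/(RT₁) = 487×12.3/(8.314×594) = 1.21 mol.
Isothermal: T stays 594 K; PV = const ⇒ V₂ = 1.85 L, P₂ = 3230 kPa.
W = nRT ln(V₂/V₁) = 1.21×8.314×594×ln(0.151) = -11300 J.
Work done on the gas = −W_by = 11300 J.

11300 J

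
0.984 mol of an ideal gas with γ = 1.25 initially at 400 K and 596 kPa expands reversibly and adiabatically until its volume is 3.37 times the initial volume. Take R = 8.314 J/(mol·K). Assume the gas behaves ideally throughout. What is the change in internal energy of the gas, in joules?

-3430 J

V₁ = nRT₁/P₁ = 0.984×8.314×400/596 = 5.49 L.
Adiabatic: TV^(γ−1) = const ⇒ T₂ = 400×(0.297)^0.250 = 295 K; PV^γ = const ⇒ P₂ = 131 kPa.
For an ideal gas ΔU = nCvΔT with Cv = R/(γ−1) = 33.3 J/(mol·K).
ΔU = 0.984×33.3×(295−400) = -3430 J.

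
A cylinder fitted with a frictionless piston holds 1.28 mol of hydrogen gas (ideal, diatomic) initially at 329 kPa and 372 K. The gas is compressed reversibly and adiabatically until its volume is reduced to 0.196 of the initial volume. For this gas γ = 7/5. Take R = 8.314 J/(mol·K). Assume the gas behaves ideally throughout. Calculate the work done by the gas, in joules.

V₁ = nRT₁/P₁ = 1.28×8.314×372/329 = 12.0 L.
Adiabatic: TV^(γ−1) = const ⇒ T₂ = 372×(5.10)^0.400 = 714 K; PV^γ = const ⇒ P₂ = 3220 kPa.
ΔU = nCvΔT = 1.28×20.8×(714−372) = 9100 J.
Q = 0 for an adiabatic process, so W = −ΔU = -9100 J.

-9100 J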